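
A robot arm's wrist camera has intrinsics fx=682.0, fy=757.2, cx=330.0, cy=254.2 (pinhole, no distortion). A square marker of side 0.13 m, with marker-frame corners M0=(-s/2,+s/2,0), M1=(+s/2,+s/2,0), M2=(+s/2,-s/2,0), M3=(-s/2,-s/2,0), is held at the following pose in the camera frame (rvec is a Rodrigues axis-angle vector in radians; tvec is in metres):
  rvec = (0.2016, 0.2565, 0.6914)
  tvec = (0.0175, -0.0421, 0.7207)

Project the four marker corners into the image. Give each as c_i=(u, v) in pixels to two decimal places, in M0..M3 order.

c0=(266.47, 218.36) c1=(354.93, 305.36) c2=(433.16, 200.89) c3=(338.04, 112.82)

Intrinsics K: fx=682.0, fy=757.2, cx=330.0, cy=254.2
Marker side s = 0.13 m; corners in marker frame (Z=0):
  M0 = (-0.0650, +0.0650, 0)
  M1 = (+0.0650, +0.0650, 0)
  M2 = (+0.0650, -0.0650, 0)
  M3 = (-0.0650, -0.0650, 0)
rvec = (0.2016, 0.2565, 0.6914), |rvec| = θ = 0.76451 rad = 43.803°
Rodrigues: sinθ=0.69218, 1−cosθ=0.27828; R = I + sinθ·[k]× + (1−cosθ)·[k]×²:
    [+0.74108 -0.60137 +0.29860]
    [+0.65061 +0.75305 -0.09809]
    [-0.16587 +0.26696 +0.94932]
t = (0.0175, -0.0421, 0.7207) m
M0: Pc = R·M0+t = (-0.06976, -0.03544, +0.74883); u = 682.0·(-0.06976)/0.74883 + 330.0 = 266.4671, v = 757.2·(-0.03544)/0.74883 + 254.2 = 218.3626
M1: Pc = R·M1+t = (+0.02658, +0.04914, +0.72727); u = 682.0·(+0.02658)/0.72727 + 330.0 = 354.9262, v = 757.2·(+0.04914)/0.72727 + 254.2 = 305.3601
M2: Pc = R·M2+t = (+0.10476, -0.04876, +0.69257); u = 682.0·(+0.10476)/0.69257 + 330.0 = 433.1608, v = 757.2·(-0.04876)/0.69257 + 254.2 = 200.8911
M3: Pc = R·M3+t = (+0.00842, -0.13334, +0.71413); u = 682.0·(+0.00842)/0.71413 + 330.0 = 338.0404, v = 757.2·(-0.13334)/0.71413 + 254.2 = 112.8201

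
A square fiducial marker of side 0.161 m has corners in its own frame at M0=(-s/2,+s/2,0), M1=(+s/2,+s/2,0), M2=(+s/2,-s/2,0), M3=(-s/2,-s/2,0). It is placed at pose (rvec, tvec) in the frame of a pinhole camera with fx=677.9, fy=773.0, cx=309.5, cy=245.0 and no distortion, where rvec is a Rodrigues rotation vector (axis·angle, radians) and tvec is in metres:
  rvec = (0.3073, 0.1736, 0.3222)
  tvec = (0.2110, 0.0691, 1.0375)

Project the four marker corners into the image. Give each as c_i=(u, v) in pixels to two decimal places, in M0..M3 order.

Intrinsics K: fx=677.9, fy=773.0, cx=309.5, cy=245.0
Marker side s = 0.161 m; corners in marker frame (Z=0):
  M0 = (-0.0805, +0.0805, 0)
  M1 = (+0.0805, +0.0805, 0)
  M2 = (+0.0805, -0.0805, 0)
  M3 = (-0.0805, -0.0805, 0)
rvec = (0.3073, 0.1736, 0.3222), |rvec| = θ = 0.47789 rad = 27.381°
Rodrigues: sinθ=0.45991, 1−cosθ=0.11203; R = I + sinθ·[k]× + (1−cosθ)·[k]×²:
    [+0.93429 -0.28391 +0.21564]
    [+0.33624 +0.90275 -0.26830]
    [-0.11850 +0.32317 +0.93889]
t = (0.2110, 0.0691, 1.0375) m
M0: Pc = R·M0+t = (+0.11294, +0.11470, +1.07305); u = 677.9·(+0.11294)/1.07305 + 309.5 = 380.8466, v = 773.0·(+0.11470)/1.07305 + 245.0 = 327.6294
M1: Pc = R·M1+t = (+0.26336, +0.16884, +1.05398); u = 677.9·(+0.26336)/1.05398 + 309.5 = 478.8861, v = 773.0·(+0.16884)/1.05398 + 245.0 = 368.8287
M2: Pc = R·M2+t = (+0.30906, +0.02350, +1.00195); u = 677.9·(+0.30906)/1.00195 + 309.5 = 518.6082, v = 773.0·(+0.02350)/1.00195 + 245.0 = 263.1275
M3: Pc = R·M3+t = (+0.15864, -0.03064, +1.02102); u = 677.9·(+0.15864)/1.02102 + 309.5 = 414.8304, v = 773.0·(-0.03064)/1.02102 + 245.0 = 221.8037

c0=(380.85, 327.63) c1=(478.89, 368.83) c2=(518.61, 263.13) c3=(414.83, 221.80)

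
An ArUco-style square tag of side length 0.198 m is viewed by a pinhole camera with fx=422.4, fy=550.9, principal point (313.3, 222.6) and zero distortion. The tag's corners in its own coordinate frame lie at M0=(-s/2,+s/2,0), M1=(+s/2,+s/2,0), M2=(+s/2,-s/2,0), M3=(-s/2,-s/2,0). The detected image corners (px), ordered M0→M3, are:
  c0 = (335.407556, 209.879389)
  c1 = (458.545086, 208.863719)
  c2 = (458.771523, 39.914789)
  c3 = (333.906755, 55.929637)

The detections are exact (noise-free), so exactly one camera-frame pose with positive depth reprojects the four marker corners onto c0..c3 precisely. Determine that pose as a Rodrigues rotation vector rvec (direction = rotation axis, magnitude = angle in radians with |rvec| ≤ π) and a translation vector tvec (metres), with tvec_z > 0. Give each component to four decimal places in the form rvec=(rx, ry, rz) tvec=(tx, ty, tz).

Intrinsics K: fx=422.4, fy=550.9, cx=313.3, cy=222.6
Marker side s = 0.198 m; corners in marker frame (Z=0):
  M0 = (-0.0990, +0.0990, 0)
  M1 = (+0.0990, +0.0990, 0)
  M2 = (+0.0990, -0.0990, 0)
  M3 = (-0.0990, -0.0990, 0)
Detected image corners:
  c0 = (335.407556, 209.879389) px
  c1 = (458.545086, 208.863719) px
  c2 = (458.771523, 39.914789) px
  c3 = (333.906755, 55.929637) px
Planar DLT: solve 8×8 A·h = b for H (H[2,2]=1):
  H  [+441.64358 +32.27227 +393.80354]
  H  [-102.60226 +823.01355 +129.42437]
  H  [-0.46537 +0.07274 +1.00000]
B = K⁻¹H; ‖b₁‖=1.466529, ‖b₂‖=1.466529; λ = 2/(‖b₁‖+‖b₂‖) = 0.681882, sign → tz>0 ⇒ λ=+0.681882
r₁ = λ·B[:,0] = (+0.94831,+0.00122,-0.31733); r₂ = λ·B[:,1] = (+0.01531,+0.99865,+0.04960)
r₃ = r₁×r₂ = (+0.31696,-0.05189,+0.94702); SVD([r₁ r₂ r₃]) → R = UVᵀ:
  R  [+0.94831 +0.01531 +0.31696]
  R  [+0.00122 +0.99865 -0.05189]
  R  [-0.31733 +0.04960 +0.94702]
t = (+0.12996, -0.11533, +0.68188) m
tr R = 2.893984; θ = arccos((tr R − 1)/2) = 0.327057 rad = 18.739°
axis k = ((R−Rᵀ)₃₂, (R−Rᵀ)₁₃, (R−Rᵀ)₂₁) / (2 sinθ) = (+0.157966, +0.987201, -0.021918)
rvec = θ·k = (+0.051664, +0.322871, -0.007169)

rvec=(0.0517, 0.3229, -0.0072) tvec=(0.1300, -0.1153, 0.6819)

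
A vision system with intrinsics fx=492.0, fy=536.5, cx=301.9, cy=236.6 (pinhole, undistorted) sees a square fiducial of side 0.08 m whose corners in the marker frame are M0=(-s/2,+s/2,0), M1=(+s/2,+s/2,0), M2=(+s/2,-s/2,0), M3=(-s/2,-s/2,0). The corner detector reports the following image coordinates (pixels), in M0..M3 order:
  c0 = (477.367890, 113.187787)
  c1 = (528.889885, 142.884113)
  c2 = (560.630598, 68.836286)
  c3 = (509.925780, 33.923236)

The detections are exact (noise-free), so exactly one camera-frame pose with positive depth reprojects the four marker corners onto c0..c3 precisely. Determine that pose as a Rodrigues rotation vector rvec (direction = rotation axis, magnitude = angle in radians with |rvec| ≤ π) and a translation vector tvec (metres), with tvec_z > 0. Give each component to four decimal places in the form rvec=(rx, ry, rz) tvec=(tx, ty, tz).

Intrinsics K: fx=492.0, fy=536.5, cx=301.9, cy=236.6
Marker side s = 0.08 m; corners in marker frame (Z=0):
  M0 = (-0.0400, +0.0400, 0)
  M1 = (+0.0400, +0.0400, 0)
  M2 = (+0.0400, -0.0400, 0)
  M3 = (-0.0400, -0.0400, 0)
Detected image corners:
  c0 = (477.367890, 113.187787) px
  c1 = (528.889885, 142.884113) px
  c2 = (560.630598, 68.836286) px
  c3 = (509.925780, 33.923236) px
Planar DLT: solve 8×8 A·h = b for H (H[2,2]=1):
  H  [+1022.66467 -264.13992 +519.78862]
  H  [+469.75740 +981.00881 +90.59156]
  H  [+0.73900 +0.26497 +1.00000]
B = K⁻¹H; ‖b₁‖=1.867968, ‖b₂‖=1.867968; λ = 2/(‖b₁‖+‖b₂‖) = 0.535341, sign → tz>0 ⇒ λ=+0.535341
r₁ = λ·B[:,0] = (+0.86999,+0.29427,+0.39562); r₂ = λ·B[:,1] = (-0.37445,+0.91633,+0.14185)
r₃ = r₁×r₂ = (-0.32078,-0.27155,+0.90739); SVD([r₁ r₂ r₃]) → R = UVᵀ:
  R  [+0.86999 -0.37445 -0.32078]
  R  [+0.29427 +0.91633 -0.27155]
  R  [+0.39562 +0.14185 +0.90739]
t = (+0.23708, -0.14569, +0.53534) m
tr R = 2.693720; θ = arccos((tr R − 1)/2) = 0.560743 rad = 32.128°
axis k = ((R−Rᵀ)₃₂, (R−Rᵀ)₁₃, (R−Rᵀ)₂₁) / (2 sinθ) = (+0.388670, -0.673536, +0.628717)
rvec = θ·k = (+0.217944, -0.377681, +0.352549)

rvec=(0.2179, -0.3777, 0.3525) tvec=(0.2371, -0.1457, 0.5353)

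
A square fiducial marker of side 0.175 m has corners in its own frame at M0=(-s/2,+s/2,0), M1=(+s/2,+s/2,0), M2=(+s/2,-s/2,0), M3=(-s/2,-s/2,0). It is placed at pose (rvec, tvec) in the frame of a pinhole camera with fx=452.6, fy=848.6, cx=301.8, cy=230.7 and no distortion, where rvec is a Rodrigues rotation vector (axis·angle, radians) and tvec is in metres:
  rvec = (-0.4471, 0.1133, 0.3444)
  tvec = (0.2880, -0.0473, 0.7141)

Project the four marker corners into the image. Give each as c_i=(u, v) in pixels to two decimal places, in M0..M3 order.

Intrinsics K: fx=452.6, fy=848.6, cx=301.8, cy=230.7
Marker side s = 0.175 m; corners in marker frame (Z=0):
  M0 = (-0.0875, +0.0875, 0)
  M1 = (+0.0875, +0.0875, 0)
  M2 = (+0.0875, -0.0875, 0)
  M3 = (-0.0875, -0.0875, 0)
rvec = (-0.4471, 0.1133, 0.3444), |rvec| = θ = 0.57563 rad = 32.981°
Rodrigues: sinθ=0.54436, 1−cosθ=0.16115; R = I + sinθ·[k]× + (1−cosθ)·[k]×²:
    [+0.93607 -0.35033 +0.03226]
    [+0.30106 +0.84509 +0.44179]
    [-0.18203 -0.40384 +0.89654]
t = (0.2880, -0.0473, 0.7141) m
M0: Pc = R·M0+t = (+0.17544, +0.00030, +0.69469); u = 452.6·(+0.17544)/0.69469 + 301.8 = 416.1012, v = 848.6·(+0.00030)/0.69469 + 230.7 = 231.0705
M1: Pc = R·M1+t = (+0.33925, +0.05299, +0.66284); u = 452.6·(+0.33925)/0.66284 + 301.8 = 533.4494, v = 848.6·(+0.05299)/0.66284 + 230.7 = 298.5385
M2: Pc = R·M2+t = (+0.40056, -0.09490, +0.73351); u = 452.6·(+0.40056)/0.73351 + 301.8 = 548.9596, v = 848.6·(-0.09490)/0.73351 + 230.7 = 120.9058
M3: Pc = R·M3+t = (+0.23675, -0.14759, +0.76536); u = 452.6·(+0.23675)/0.76536 + 301.8 = 441.8014, v = 848.6·(-0.14759)/0.76536 + 230.7 = 67.0610

c0=(416.10, 231.07) c1=(533.45, 298.54) c2=(548.96, 120.91) c3=(441.80, 67.06)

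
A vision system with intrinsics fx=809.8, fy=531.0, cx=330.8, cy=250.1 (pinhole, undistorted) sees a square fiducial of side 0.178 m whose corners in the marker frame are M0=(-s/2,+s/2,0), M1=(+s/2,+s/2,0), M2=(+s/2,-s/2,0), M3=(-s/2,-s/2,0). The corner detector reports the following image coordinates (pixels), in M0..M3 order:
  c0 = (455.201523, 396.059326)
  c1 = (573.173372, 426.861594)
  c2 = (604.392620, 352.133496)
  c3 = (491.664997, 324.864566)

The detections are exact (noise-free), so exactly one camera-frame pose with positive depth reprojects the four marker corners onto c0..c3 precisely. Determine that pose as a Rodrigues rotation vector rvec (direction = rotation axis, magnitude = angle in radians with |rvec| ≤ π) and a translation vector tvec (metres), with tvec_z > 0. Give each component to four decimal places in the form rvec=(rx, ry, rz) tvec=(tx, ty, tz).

rvec=(-0.4073, 0.1178, 0.3718) tvec=(0.3001, 0.2831, 1.2151)

Intrinsics K: fx=809.8, fy=531.0, cx=330.8, cy=250.1
Marker side s = 0.178 m; corners in marker frame (Z=0):
  M0 = (-0.0890, +0.0890, 0)
  M1 = (+0.0890, +0.0890, 0)
  M2 = (+0.0890, -0.0890, 0)
  M3 = (-0.0890, -0.0890, 0)
Detected image corners:
  c0 = (455.201523, 396.059326) px
  c1 = (573.173372, 426.861594) px
  c2 = (604.392620, 352.133496) px
  c3 = (491.664997, 324.864566) px
Planar DLT: solve 8×8 A·h = b for H (H[2,2]=1):
  H  [+566.58974 -349.75073 +530.77687]
  H  [+105.63298 +297.19760 +373.80793]
  H  [-0.15260 -0.30018 +1.00000]
B = K⁻¹H; ‖b₁‖=0.822967, ‖b₂‖=0.822967; λ = 2/(‖b₁‖+‖b₂‖) = 1.215115, sign → tz>0 ⇒ λ=+1.215115
r₁ = λ·B[:,0] = (+0.92592,+0.32906,-0.18543); r₂ = λ·B[:,1] = (-0.37580,+0.85189,-0.36476)
r₃ = r₁×r₂ = (+0.03794,+0.40742,+0.91245); SVD([r₁ r₂ r₃]) → R = UVᵀ:
  R  [+0.92592 -0.37580 +0.03794]
  R  [+0.32906 +0.85189 +0.40742]
  R  [-0.18543 -0.36476 +0.91245]
t = (+0.30007, +0.28309, +1.21512) m
tr R = 2.690267; θ = arccos((tr R − 1)/2) = 0.563981 rad = 32.314°
axis k = ((R−Rᵀ)₃₂, (R−Rᵀ)₁₃, (R−Rᵀ)₂₁) / (2 sinθ) = (-0.722267, +0.208930, +0.659301)
rvec = θ·k = (-0.407345, +0.117833, +0.371834)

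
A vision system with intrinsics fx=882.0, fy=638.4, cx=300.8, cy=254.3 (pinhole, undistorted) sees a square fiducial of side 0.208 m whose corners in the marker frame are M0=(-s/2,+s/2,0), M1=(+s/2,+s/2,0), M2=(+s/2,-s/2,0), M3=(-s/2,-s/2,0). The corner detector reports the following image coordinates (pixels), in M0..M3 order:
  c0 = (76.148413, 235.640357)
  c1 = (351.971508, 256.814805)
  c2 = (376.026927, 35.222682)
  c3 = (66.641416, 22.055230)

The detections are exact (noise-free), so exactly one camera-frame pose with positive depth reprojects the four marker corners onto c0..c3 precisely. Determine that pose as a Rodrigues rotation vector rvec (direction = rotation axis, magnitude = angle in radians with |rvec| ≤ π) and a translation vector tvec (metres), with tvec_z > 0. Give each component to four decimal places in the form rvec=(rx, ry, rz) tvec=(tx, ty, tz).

Intrinsics K: fx=882.0, fy=638.4, cx=300.8, cy=254.3
Marker side s = 0.208 m; corners in marker frame (Z=0):
  M0 = (-0.1040, +0.1040, 0)
  M1 = (+0.1040, +0.1040, 0)
  M2 = (+0.1040, -0.1040, 0)
  M3 = (-0.1040, -0.1040, 0)
Detected image corners:
  c0 = (76.148413, 235.640357) px
  c1 = (351.971508, 256.814805) px
  c2 = (376.026927, 35.222682) px
  c3 = (66.641416, 22.055230) px
Planar DLT: solve 8×8 A·h = b for H (H[2,2]=1):
  H  [+1354.27621 +85.73302 +214.14310]
  H  [+53.40978 +1120.69520 +143.41443]
  H  [-0.22000 +0.54598 +1.00000]
B = K⁻¹H; ‖b₁‖=1.634450, ‖b₂‖=1.634450; λ = 2/(‖b₁‖+‖b₂‖) = 0.611827, sign → tz>0 ⇒ λ=+0.611827
r₁ = λ·B[:,0] = (+0.98534,+0.10480,-0.13460); r₂ = λ·B[:,1] = (-0.05445,+0.94098,+0.33405)
r₃ = r₁×r₂ = (+0.16167,-0.32182,+0.93290); SVD([r₁ r₂ r₃]) → R = UVᵀ:
  R  [+0.98534 -0.05445 +0.16167]
  R  [+0.10480 +0.94098 -0.32182]
  R  [-0.13460 +0.33405 +0.93290]
t = (-0.06011, -0.10627, +0.61183) m
tr R = 2.859219; θ = arccos((tr R − 1)/2) = 0.377445 rad = 21.626°
axis k = ((R−Rᵀ)₃₂, (R−Rᵀ)₁₃, (R−Rᵀ)₂₁) / (2 sinθ) = (+0.889806, +0.401949, +0.216062)
rvec = θ·k = (+0.335853, +0.151714, +0.081552)

rvec=(0.3359, 0.1517, 0.0816) tvec=(-0.0601, -0.1063, 0.6118)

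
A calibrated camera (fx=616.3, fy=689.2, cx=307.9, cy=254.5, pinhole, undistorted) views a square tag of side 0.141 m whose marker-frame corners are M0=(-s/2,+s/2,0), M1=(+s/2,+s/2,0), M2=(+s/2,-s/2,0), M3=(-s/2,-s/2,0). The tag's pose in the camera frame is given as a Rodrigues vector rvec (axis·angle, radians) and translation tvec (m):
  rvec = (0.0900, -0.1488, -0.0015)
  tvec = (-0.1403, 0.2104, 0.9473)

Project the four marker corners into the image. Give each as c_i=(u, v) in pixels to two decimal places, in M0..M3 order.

Intrinsics K: fx=616.3, fy=689.2, cx=307.9, cy=254.5
Marker side s = 0.141 m; corners in marker frame (Z=0):
  M0 = (-0.0705, +0.0705, 0)
  M1 = (+0.0705, +0.0705, 0)
  M2 = (+0.0705, -0.0705, 0)
  M3 = (-0.0705, -0.0705, 0)
rvec = (0.0900, -0.1488, -0.0015), |rvec| = θ = 0.17391 rad = 9.964°
Rodrigues: sinθ=0.17303, 1−cosθ=0.01508; R = I + sinθ·[k]× + (1−cosθ)·[k]×²:
    [+0.98896 -0.00519 -0.14812]
    [-0.00817 +0.99596 -0.08944]
    [+0.14798 +0.08966 +0.98492]
t = (-0.1403, 0.2104, 0.9473) m
M0: Pc = R·M0+t = (-0.21039, +0.28119, +0.94319); u = 616.3·(-0.21039)/0.94319 + 307.9 = 170.4284, v = 689.2·(+0.28119)/0.94319 + 254.5 = 459.9701
M1: Pc = R·M1+t = (-0.07094, +0.28004, +0.96405); u = 616.3·(-0.07094)/0.96405 + 307.9 = 262.5468, v = 689.2·(+0.28004)/0.96405 + 254.5 = 454.6993
M2: Pc = R·M2+t = (-0.07021, +0.13961, +0.95141); u = 616.3·(-0.07021)/0.95141 + 307.9 = 262.4179, v = 689.2·(+0.13961)/0.95141 + 254.5 = 355.6322
M3: Pc = R·M3+t = (-0.20966, +0.14076, +0.93055); u = 616.3·(-0.20966)/0.93055 + 307.9 = 169.0452, v = 689.2·(+0.14076)/0.93055 + 254.5 = 358.7533

c0=(170.43, 459.97) c1=(262.55, 454.70) c2=(262.42, 355.63) c3=(169.05, 358.75)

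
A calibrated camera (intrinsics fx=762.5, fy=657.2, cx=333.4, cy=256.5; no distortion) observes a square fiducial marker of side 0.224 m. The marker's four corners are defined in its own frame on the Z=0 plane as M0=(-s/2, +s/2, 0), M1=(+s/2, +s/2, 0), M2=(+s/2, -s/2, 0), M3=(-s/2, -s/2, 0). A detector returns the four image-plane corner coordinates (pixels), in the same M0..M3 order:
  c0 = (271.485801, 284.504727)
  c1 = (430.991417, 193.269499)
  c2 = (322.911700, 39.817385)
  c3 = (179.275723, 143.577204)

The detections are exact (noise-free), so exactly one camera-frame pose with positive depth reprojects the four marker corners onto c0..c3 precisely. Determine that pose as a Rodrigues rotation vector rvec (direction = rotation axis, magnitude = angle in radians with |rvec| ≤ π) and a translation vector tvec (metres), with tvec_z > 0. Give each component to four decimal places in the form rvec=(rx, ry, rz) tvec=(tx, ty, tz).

Intrinsics K: fx=762.5, fy=657.2, cx=333.4, cy=256.5
Marker side s = 0.224 m; corners in marker frame (Z=0):
  M0 = (-0.1120, +0.1120, 0)
  M1 = (+0.1120, +0.1120, 0)
  M2 = (+0.1120, -0.1120, 0)
  M3 = (-0.1120, -0.1120, 0)
Detected image corners:
  c0 = (271.485801, 284.504727) px
  c1 = (430.991417, 193.269499) px
  c2 = (322.911700, 39.817385) px
  c3 = (179.275723, 143.577204) px
Planar DLT: solve 8×8 A·h = b for H (H[2,2]=1):
  H  [+531.62140 +399.83413 +296.25114]
  H  [-515.00088 +630.71209 +166.66983]
  H  [-0.47959 -0.15054 +1.00000]
B = K⁻¹H; ‖b₁‖=1.186693, ‖b₂‖=1.186693; λ = 2/(‖b₁‖+‖b₂‖) = 0.842678, sign → tz>0 ⇒ λ=+0.842678
r₁ = λ·B[:,0] = (+0.76423,-0.50261,-0.40414); r₂ = λ·B[:,1] = (+0.49735,+0.85823,-0.12686)
r₃ = r₁×r₂ = (+0.41061,-0.10405,+0.90586); SVD([r₁ r₂ r₃]) → R = UVᵀ:
  R  [+0.76423 +0.49735 +0.41061]
  R  [-0.50261 +0.85823 -0.10405]
  R  [-0.40414 -0.12686 +0.90586]
t = (-0.04106, -0.11518, +0.84268) m
tr R = 2.528315; θ = arccos((tr R − 1)/2) = 0.701062 rad = 40.168°
axis k = ((R−Rᵀ)₃₂, (R−Rᵀ)₁₃, (R−Rᵀ)₂₁) / (2 sinθ) = (-0.017683, +0.631558, -0.775127)
rvec = θ·k = (-0.012397, +0.442761, -0.543412)

rvec=(-0.0124, 0.4428, -0.5434) tvec=(-0.0411, -0.1152, 0.8427)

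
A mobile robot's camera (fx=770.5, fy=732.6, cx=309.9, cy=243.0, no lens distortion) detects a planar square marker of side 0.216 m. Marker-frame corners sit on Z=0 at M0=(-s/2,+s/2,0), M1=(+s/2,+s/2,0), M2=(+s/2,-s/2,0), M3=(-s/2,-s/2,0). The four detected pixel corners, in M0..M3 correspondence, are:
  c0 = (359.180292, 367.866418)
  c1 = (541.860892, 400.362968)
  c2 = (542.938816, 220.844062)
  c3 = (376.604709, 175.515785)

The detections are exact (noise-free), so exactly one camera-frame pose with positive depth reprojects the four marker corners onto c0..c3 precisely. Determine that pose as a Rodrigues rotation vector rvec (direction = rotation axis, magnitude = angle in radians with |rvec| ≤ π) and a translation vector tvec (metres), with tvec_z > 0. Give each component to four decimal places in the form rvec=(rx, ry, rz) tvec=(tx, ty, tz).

rvec=(-0.3190, -0.3750, 0.1733) tvec=(0.1581, 0.0500, 0.8163)

Intrinsics K: fx=770.5, fy=732.6, cx=309.9, cy=243.0
Marker side s = 0.216 m; corners in marker frame (Z=0):
  M0 = (-0.1080, +0.1080, 0)
  M1 = (+0.1080, +0.1080, 0)
  M2 = (+0.1080, -0.1080, 0)
  M3 = (-0.1080, -0.1080, 0)
Detected image corners:
  c0 = (359.180292, 367.866418) px
  c1 = (541.860892, 400.362968) px
  c2 = (542.938816, 220.844062) px
  c3 = (376.604709, 175.515785) px
Planar DLT: solve 8×8 A·h = b for H (H[2,2]=1):
  H  [+990.89845 -228.76316 +459.17568]
  H  [+299.60705 +739.50898 +287.86166]
  H  [+0.40576 -0.41216 +1.00000]
B = K⁻¹H; ‖b₁‖=1.225034, ‖b₂‖=1.225034; λ = 2/(‖b₁‖+‖b₂‖) = 0.816304, sign → tz>0 ⇒ λ=+0.816304
r₁ = λ·B[:,0] = (+0.91659,+0.22397,+0.33122); r₂ = λ·B[:,1] = (-0.10704,+0.93560,-0.33645)
r₃ = r₁×r₂ = (-0.38524,+0.27293,+0.88153); SVD([r₁ r₂ r₃]) → R = UVᵀ:
  R  [+0.91659 -0.10704 -0.38524]
  R  [+0.22397 +0.93560 +0.27293]
  R  [+0.33122 -0.33645 +0.88153]
t = (+0.15815, +0.04999, +0.81630) m
tr R = 2.733716; θ = arccos((tr R − 1)/2) = 0.521931 rad = 29.904°
axis k = ((R−Rᵀ)₃₂, (R−Rᵀ)₁₃, (R−Rᵀ)₂₁) / (2 sinθ) = (-0.611138, -0.718542, +0.331976)
rvec = θ·k = (-0.318972, -0.375029, +0.173269)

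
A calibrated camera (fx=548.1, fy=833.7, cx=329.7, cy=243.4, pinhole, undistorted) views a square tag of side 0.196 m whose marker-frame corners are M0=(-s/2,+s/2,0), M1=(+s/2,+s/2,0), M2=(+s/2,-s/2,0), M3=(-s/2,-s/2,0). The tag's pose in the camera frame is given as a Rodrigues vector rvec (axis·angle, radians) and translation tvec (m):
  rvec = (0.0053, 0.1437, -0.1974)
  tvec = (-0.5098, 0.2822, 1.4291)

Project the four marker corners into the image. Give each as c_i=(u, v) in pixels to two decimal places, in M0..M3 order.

c0=(107.11, 473.13) c1=(176.41, 455.14) c2=(161.75, 341.72) c3=(92.81, 361.89)

Intrinsics K: fx=548.1, fy=833.7, cx=329.7, cy=243.4
Marker side s = 0.196 m; corners in marker frame (Z=0):
  M0 = (-0.0980, +0.0980, 0)
  M1 = (+0.0980, +0.0980, 0)
  M2 = (+0.0980, -0.0980, 0)
  M3 = (-0.0980, -0.0980, 0)
rvec = (0.0053, 0.1437, -0.1974), |rvec| = θ = 0.24422 rad = 13.993°
Rodrigues: sinθ=0.24180, 1−cosθ=0.02967; R = I + sinθ·[k]× + (1−cosθ)·[k]×²:
    [+0.97034 +0.19582 +0.14176]
    [-0.19506 +0.98060 -0.01936]
    [-0.14280 -0.00887 +0.98971]
t = (-0.5098, 0.2822, 1.4291) m
M0: Pc = R·M0+t = (-0.58570, +0.39742, +1.44223); u = 548.1·(-0.58570)/1.44223 + 329.7 = 107.1109, v = 833.7·(+0.39742)/1.44223 + 243.4 = 473.1318
M1: Pc = R·M1+t = (-0.39552, +0.35918, +1.41424); u = 548.1·(-0.39552)/1.41424 + 329.7 = 176.4143, v = 833.7·(+0.35918)/1.41424 + 243.4 = 455.1399
M2: Pc = R·M2+t = (-0.43390, +0.16698, +1.41597); u = 548.1·(-0.43390)/1.41597 + 329.7 = 161.7457, v = 833.7·(+0.16698)/1.41597 + 243.4 = 341.7177
M3: Pc = R·M3+t = (-0.62408, +0.20522, +1.44396); u = 548.1·(-0.62408)/1.44396 + 329.7 = 92.8100, v = 833.7·(+0.20522)/1.44396 + 243.4 = 361.8864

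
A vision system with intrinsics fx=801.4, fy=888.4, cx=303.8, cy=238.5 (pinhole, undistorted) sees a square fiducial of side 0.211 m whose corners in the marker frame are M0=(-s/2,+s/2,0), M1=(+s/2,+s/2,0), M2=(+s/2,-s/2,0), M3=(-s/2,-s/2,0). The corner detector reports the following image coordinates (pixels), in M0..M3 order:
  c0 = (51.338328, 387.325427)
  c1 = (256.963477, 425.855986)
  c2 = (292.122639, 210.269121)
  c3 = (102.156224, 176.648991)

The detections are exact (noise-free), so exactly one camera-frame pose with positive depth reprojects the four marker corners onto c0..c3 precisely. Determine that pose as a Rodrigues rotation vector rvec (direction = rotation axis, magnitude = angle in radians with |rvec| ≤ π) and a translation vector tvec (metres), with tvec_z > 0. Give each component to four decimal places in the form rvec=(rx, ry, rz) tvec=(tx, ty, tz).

Intrinsics K: fx=801.4, fy=888.4, cx=303.8, cy=238.5
Marker side s = 0.211 m; corners in marker frame (Z=0):
  M0 = (-0.1055, +0.1055, 0)
  M1 = (+0.1055, +0.1055, 0)
  M2 = (+0.1055, -0.1055, 0)
  M3 = (-0.1055, -0.1055, 0)
Detected image corners:
  c0 = (51.338328, 387.325427) px
  c1 = (256.963477, 425.855986) px
  c2 = (292.122639, 210.269121) px
  c3 = (102.156224, 176.648991) px
Planar DLT: solve 8×8 A·h = b for H (H[2,2]=1):
  H  [+928.17491 -271.49292 +176.05794]
  H  [+157.28060 +894.60739 +295.61516]
  H  [-0.04406 -0.38477 +1.00000]
B = K⁻¹H; ‖b₁‖=1.190795, ‖b₂‖=1.190795; λ = 2/(‖b₁‖+‖b₂‖) = 0.839775, sign → tz>0 ⇒ λ=+0.839775
r₁ = λ·B[:,0] = (+0.98665,+0.15861,-0.03700); r₂ = λ·B[:,1] = (-0.16200,+0.93239,-0.32312)
r₃ = r₁×r₂ = (-0.01675,+0.32480,+0.94563); SVD([r₁ r₂ r₃]) → R = UVᵀ:
  R  [+0.98665 -0.16200 -0.01675]
  R  [+0.15861 +0.93239 +0.32480]
  R  [-0.03700 -0.32312 +0.94563]
t = (-0.13386, +0.05399, +0.83978) m
tr R = 2.864670; θ = arccos((tr R − 1)/2) = 0.369979 rad = 21.198°
axis k = ((R−Rᵀ)₃₂, (R−Rᵀ)₁₃, (R−Rᵀ)₂₁) / (2 sinθ) = (-0.895923, +0.028010, +0.443324)
rvec = θ·k = (-0.331473, +0.010363, +0.164021)

rvec=(-0.3315, 0.0104, 0.1640) tvec=(-0.1339, 0.0540, 0.8398)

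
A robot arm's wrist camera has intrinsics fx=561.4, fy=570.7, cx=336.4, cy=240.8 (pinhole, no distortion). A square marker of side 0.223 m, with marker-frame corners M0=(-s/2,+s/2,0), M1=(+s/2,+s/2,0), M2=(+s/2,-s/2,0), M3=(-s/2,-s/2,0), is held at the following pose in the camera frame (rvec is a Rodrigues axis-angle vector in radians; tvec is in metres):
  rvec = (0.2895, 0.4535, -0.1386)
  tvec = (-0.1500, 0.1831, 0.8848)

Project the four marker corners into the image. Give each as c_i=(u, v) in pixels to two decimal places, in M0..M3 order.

Intrinsics K: fx=561.4, fy=570.7, cx=336.4, cy=240.8
Marker side s = 0.223 m; corners in marker frame (Z=0):
  M0 = (-0.1115, +0.1115, 0)
  M1 = (+0.1115, +0.1115, 0)
  M2 = (+0.1115, -0.1115, 0)
  M3 = (-0.1115, -0.1115, 0)
rvec = (0.2895, 0.4535, -0.1386), |rvec| = θ = 0.55559 rad = 31.833°
Rodrigues: sinθ=0.52745, 1−cosθ=0.15041; R = I + sinθ·[k]× + (1−cosθ)·[k]×²:
    [+0.89043 +0.19555 +0.41097]
    [-0.06761 +0.94980 -0.30546]
    [-0.45008 +0.24421 +0.85895]
t = (-0.1500, 0.1831, 0.8848) m
M0: Pc = R·M0+t = (-0.22748, +0.29654, +0.96221); u = 561.4·(-0.22748)/0.96221 + 336.4 = 203.6783, v = 570.7·(+0.29654)/0.96221 + 240.8 = 416.6820
M1: Pc = R·M1+t = (-0.02891, +0.28146, +0.86185); u = 561.4·(-0.02891)/0.86185 + 336.4 = 317.5660, v = 570.7·(+0.28146)/0.86185 + 240.8 = 427.1814
M2: Pc = R·M2+t = (-0.07252, +0.06966, +0.80739); u = 561.4·(-0.07252)/0.80739 + 336.4 = 285.9737, v = 570.7·(+0.06966)/0.80739 + 240.8 = 290.0384
M3: Pc = R·M3+t = (-0.27109, +0.08474, +0.90775); u = 561.4·(-0.27109)/0.90775 + 336.4 = 168.7468, v = 570.7·(+0.08474)/0.90775 + 240.8 = 294.0725

c0=(203.68, 416.68) c1=(317.57, 427.18) c2=(285.97, 290.04) c3=(168.75, 294.07)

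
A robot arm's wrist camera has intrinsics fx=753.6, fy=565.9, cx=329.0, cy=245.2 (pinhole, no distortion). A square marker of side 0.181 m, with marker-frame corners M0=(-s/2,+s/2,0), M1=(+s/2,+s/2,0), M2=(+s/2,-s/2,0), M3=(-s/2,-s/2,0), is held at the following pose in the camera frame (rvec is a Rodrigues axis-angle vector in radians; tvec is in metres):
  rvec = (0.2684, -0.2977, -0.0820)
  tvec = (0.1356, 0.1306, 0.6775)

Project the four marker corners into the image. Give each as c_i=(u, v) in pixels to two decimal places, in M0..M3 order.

Intrinsics K: fx=753.6, fy=565.9, cx=329.0, cy=245.2
Marker side s = 0.181 m; corners in marker frame (Z=0):
  M0 = (-0.0905, +0.0905, 0)
  M1 = (+0.0905, +0.0905, 0)
  M2 = (+0.0905, -0.0905, 0)
  M3 = (-0.0905, -0.0905, 0)
rvec = (0.2684, -0.2977, -0.0820), |rvec| = θ = 0.40913 rad = 23.441°
Rodrigues: sinθ=0.39781, 1−cosθ=0.08253; R = I + sinθ·[k]× + (1−cosθ)·[k]×²:
    [+0.95299 +0.04033 -0.30032]
    [-0.11913 +0.96116 -0.24894]
    [+0.27861 +0.27301 +0.92078]
t = (0.1356, 0.1306, 0.6775) m
M0: Pc = R·M0+t = (+0.05300, +0.22837, +0.67699); u = 753.6·(+0.05300)/0.67699 + 329.0 = 388.0029, v = 565.9·(+0.22837)/0.67699 + 245.2 = 436.0921
M1: Pc = R·M1+t = (+0.22550, +0.20680, +0.72742); u = 753.6·(+0.22550)/0.72742 + 329.0 = 562.6106, v = 565.9·(+0.20680)/0.72742 + 245.2 = 406.0840
M2: Pc = R·M2+t = (+0.21820, +0.03283, +0.67801); u = 753.6·(+0.21820)/0.67801 + 329.0 = 571.5223, v = 565.9·(+0.03283)/0.67801 + 245.2 = 272.6045
M3: Pc = R·M3+t = (+0.04570, +0.05440, +0.62758); u = 753.6·(+0.04570)/0.62758 + 329.0 = 383.8822, v = 565.9·(+0.05440)/0.62758 + 245.2 = 294.2497

c0=(388.00, 436.09) c1=(562.61, 406.08) c2=(571.52, 272.60) c3=(383.88, 294.25)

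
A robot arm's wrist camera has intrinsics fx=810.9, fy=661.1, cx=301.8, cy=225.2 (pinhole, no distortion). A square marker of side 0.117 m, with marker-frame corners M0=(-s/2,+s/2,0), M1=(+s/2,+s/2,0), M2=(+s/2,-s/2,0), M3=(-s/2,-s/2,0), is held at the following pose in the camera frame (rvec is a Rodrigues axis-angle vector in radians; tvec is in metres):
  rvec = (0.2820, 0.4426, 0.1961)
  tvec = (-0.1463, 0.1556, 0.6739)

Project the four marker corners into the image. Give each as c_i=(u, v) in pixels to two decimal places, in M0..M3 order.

c0=(68.80, 406.70) c1=(178.41, 447.70) c2=(190.12, 345.24) c3=(73.86, 308.99)

Intrinsics K: fx=810.9, fy=661.1, cx=301.8, cy=225.2
Marker side s = 0.117 m; corners in marker frame (Z=0):
  M0 = (-0.0585, +0.0585, 0)
  M1 = (+0.0585, +0.0585, 0)
  M2 = (+0.0585, -0.0585, 0)
  M3 = (-0.0585, -0.0585, 0)
rvec = (0.2820, 0.4426, 0.1961), |rvec| = θ = 0.56024 rad = 32.100°
Rodrigues: sinθ=0.53139, 1−cosθ=0.15287; R = I + sinθ·[k]× + (1−cosθ)·[k]×²:
    [+0.88586 -0.12521 +0.44674]
    [+0.24679 +0.94254 -0.22520]
    [-0.39287 +0.30975 +0.86586]
t = (-0.1463, 0.1556, 0.6739) m
M0: Pc = R·M0+t = (-0.20545, +0.19630, +0.71500); u = 810.9·(-0.20545)/0.71500 + 301.8 = 68.7978, v = 661.1·(+0.19630)/0.71500 + 225.2 = 406.7021
M1: Pc = R·M1+t = (-0.10180, +0.22518, +0.66904); u = 810.9·(-0.10180)/0.66904 + 301.8 = 178.4118, v = 661.1·(+0.22518)/0.66904 + 225.2 = 447.7043
M2: Pc = R·M2+t = (-0.08715, +0.11490, +0.63280); u = 810.9·(-0.08715)/0.63280 + 301.8 = 190.1180, v = 661.1·(+0.11490)/0.63280 + 225.2 = 345.2381
M3: Pc = R·M3+t = (-0.19080, +0.08602, +0.67876); u = 810.9·(-0.19080)/0.67876 + 301.8 = 73.8587, v = 661.1·(+0.08602)/0.67876 + 225.2 = 308.9857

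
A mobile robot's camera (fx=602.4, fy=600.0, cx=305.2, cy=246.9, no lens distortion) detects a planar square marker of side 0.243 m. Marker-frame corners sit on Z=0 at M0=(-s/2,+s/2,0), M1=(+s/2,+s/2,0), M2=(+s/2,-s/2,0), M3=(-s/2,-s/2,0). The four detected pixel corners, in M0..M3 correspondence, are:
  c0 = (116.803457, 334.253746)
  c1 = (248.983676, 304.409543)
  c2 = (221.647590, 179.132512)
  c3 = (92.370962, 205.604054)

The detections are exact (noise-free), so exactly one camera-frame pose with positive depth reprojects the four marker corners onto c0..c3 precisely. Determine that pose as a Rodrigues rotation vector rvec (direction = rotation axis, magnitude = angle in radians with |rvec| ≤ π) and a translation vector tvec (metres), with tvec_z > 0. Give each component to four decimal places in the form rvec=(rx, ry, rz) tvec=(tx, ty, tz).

Intrinsics K: fx=602.4, fy=600.0, cx=305.2, cy=246.9
Marker side s = 0.243 m; corners in marker frame (Z=0):
  M0 = (-0.1215, +0.1215, 0)
  M1 = (+0.1215, +0.1215, 0)
  M2 = (+0.1215, -0.1215, 0)
  M3 = (-0.1215, -0.1215, 0)
Detected image corners:
  c0 = (116.803457, 334.253746) px
  c1 = (248.983676, 304.409543) px
  c2 = (221.647590, 179.132512) px
  c3 = (92.370962, 205.604054) px
Planar DLT: solve 8×8 A·h = b for H (H[2,2]=1):
  H  [+552.39531 +88.17722 +170.45857]
  H  [-93.96069 +494.70450 +254.86879]
  H  [+0.08530 -0.10829 +1.00000]
B = K⁻¹H; ‖b₁‖=0.898614, ‖b₂‖=0.898614; λ = 2/(‖b₁‖+‖b₂‖) = 1.112825, sign → tz>0 ⇒ λ=+1.112825
r₁ = λ·B[:,0] = (+0.97236,-0.21333,+0.09492); r₂ = λ·B[:,1] = (+0.22395,+0.96712,-0.12051)
r₃ = r₁×r₂ = (-0.06609,+0.13844,+0.98816); SVD([r₁ r₂ r₃]) → R = UVᵀ:
  R  [+0.97236 +0.22395 -0.06609]
  R  [-0.21333 +0.96712 +0.13844]
  R  [+0.09492 -0.12051 +0.98816]
t = (-0.24891, +0.01478, +1.11282) m
tr R = 2.927643; θ = arccos((tr R − 1)/2) = 0.269810 rad = 15.459°
axis k = ((R−Rᵀ)₃₂, (R−Rᵀ)₁₃, (R−Rᵀ)₂₁) / (2 sinθ) = (-0.485741, -0.302044, -0.820259)
rvec = θ·k = (-0.131058, -0.081494, -0.221314)

rvec=(-0.1311, -0.0815, -0.2213) tvec=(-0.2489, 0.0148, 1.1128)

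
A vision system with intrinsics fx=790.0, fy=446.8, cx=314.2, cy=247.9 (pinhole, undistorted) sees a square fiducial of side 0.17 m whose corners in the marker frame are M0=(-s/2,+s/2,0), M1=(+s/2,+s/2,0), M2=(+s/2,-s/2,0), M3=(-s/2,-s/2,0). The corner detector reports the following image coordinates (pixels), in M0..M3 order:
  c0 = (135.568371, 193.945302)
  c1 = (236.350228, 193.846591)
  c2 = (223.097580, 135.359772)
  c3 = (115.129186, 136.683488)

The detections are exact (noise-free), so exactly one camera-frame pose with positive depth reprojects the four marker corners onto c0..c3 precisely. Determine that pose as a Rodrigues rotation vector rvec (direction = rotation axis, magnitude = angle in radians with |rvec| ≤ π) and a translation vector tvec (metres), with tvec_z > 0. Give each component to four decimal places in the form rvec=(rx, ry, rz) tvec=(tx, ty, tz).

rvec=(0.5591, 0.1492, -0.0258) tvec=(-0.2150, -0.2275, 1.2409)

Intrinsics K: fx=790.0, fy=446.8, cx=314.2, cy=247.9
Marker side s = 0.17 m; corners in marker frame (Z=0):
  M0 = (-0.0850, +0.0850, 0)
  M1 = (+0.0850, +0.0850, 0)
  M2 = (+0.0850, -0.0850, 0)
  M3 = (-0.0850, -0.0850, 0)
Detected image corners:
  c0 = (135.568371, 193.945302) px
  c1 = (236.350228, 193.846591) px
  c2 = (223.097580, 135.359772) px
  c3 = (115.129186, 136.683488) px
Planar DLT: solve 8×8 A·h = b for H (H[2,2]=1):
  H  [+592.02972 +174.63157 +177.31091]
  H  [-23.73257 +410.38794 +166.00596]
  H  [-0.11930 +0.42427 +1.00000]
B = K⁻¹H; ‖b₁‖=0.805838, ‖b₂‖=0.805838; λ = 2/(‖b₁‖+‖b₂‖) = 1.240945, sign → tz>0 ⇒ λ=+1.240945
r₁ = λ·B[:,0] = (+0.98885,+0.01622,-0.14804); r₂ = λ·B[:,1] = (+0.06491,+0.84769,+0.52650)
r₃ = r₁×r₂ = (+0.13403,-0.53024,+0.83719); SVD([r₁ r₂ r₃]) → R = UVᵀ:
  R  [+0.98885 +0.06491 +0.13403]
  R  [+0.01622 +0.84769 -0.53024]
  R  [-0.14804 +0.52650 +0.83719]
t = (-0.21503, -0.22745, +1.24094) m
tr R = 2.673732; θ = arccos((tr R − 1)/2) = 0.579264 rad = 33.189°
axis k = ((R−Rᵀ)₃₂, (R−Rᵀ)₁₃, (R−Rᵀ)₂₁) / (2 sinθ) = (+0.965216, +0.257644, -0.044475)
rvec = θ·k = (+0.559115, +0.149244, -0.025763)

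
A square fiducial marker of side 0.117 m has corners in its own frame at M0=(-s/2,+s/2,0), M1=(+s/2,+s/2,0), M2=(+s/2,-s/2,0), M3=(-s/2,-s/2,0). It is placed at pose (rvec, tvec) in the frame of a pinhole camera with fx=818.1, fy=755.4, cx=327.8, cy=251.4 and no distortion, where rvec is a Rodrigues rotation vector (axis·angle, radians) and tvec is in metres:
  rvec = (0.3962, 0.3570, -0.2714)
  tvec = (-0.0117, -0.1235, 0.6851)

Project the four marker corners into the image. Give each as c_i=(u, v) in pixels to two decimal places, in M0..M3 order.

Intrinsics K: fx=818.1, fy=755.4, cx=327.8, cy=251.4
Marker side s = 0.117 m; corners in marker frame (Z=0):
  M0 = (-0.0585, +0.0585, 0)
  M1 = (+0.0585, +0.0585, 0)
  M2 = (+0.0585, -0.0585, 0)
  M3 = (-0.0585, -0.0585, 0)
rvec = (0.3962, 0.3570, -0.2714), |rvec| = θ = 0.59840 rad = 34.286°
Rodrigues: sinθ=0.56332, 1−cosθ=0.17376; R = I + sinθ·[k]× + (1−cosθ)·[k]×²:
    [+0.90241 +0.32413 +0.28389]
    [-0.18685 +0.88808 -0.41999]
    [-0.38825 +0.32596 +0.86198]
t = (-0.0117, -0.1235, 0.6851) m
M0: Pc = R·M0+t = (-0.04553, -0.06062, +0.72688); u = 818.1·(-0.04553)/0.72688 + 327.8 = 276.5567, v = 755.4·(-0.06062)/0.72688 + 251.4 = 188.4056
M1: Pc = R·M1+t = (+0.06005, -0.08248, +0.68146); u = 818.1·(+0.06005)/0.68146 + 327.8 = 399.8941, v = 755.4·(-0.08248)/0.68146 + 251.4 = 159.9723
M2: Pc = R·M2+t = (+0.02213, -0.18638, +0.64332); u = 818.1·(+0.02213)/0.64332 + 327.8 = 355.9420, v = 755.4·(-0.18638)/0.64332 + 251.4 = 32.5437
M3: Pc = R·M3+t = (-0.08345, -0.16452, +0.68874); u = 818.1·(-0.08345)/0.68874 + 327.8 = 228.6740, v = 755.4·(-0.16452)/0.68874 + 251.4 = 70.9558

c0=(276.56, 188.41) c1=(399.89, 159.97) c2=(355.94, 32.54) c3=(228.67, 70.96)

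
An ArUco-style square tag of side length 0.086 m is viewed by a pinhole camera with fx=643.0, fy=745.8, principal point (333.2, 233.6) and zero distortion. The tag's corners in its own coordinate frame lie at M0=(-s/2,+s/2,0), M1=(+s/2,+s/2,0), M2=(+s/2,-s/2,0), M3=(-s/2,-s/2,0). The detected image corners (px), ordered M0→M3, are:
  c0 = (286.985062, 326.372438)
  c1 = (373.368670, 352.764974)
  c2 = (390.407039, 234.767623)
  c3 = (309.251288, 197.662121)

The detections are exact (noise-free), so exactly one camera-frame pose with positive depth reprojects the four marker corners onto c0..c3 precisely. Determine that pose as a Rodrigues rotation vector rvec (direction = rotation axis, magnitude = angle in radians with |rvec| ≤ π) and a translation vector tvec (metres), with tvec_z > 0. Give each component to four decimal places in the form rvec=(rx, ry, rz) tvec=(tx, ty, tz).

rvec=(-0.1685, -0.6435, 0.2537) tvec=(0.0071, 0.0297, 0.5051)

Intrinsics K: fx=643.0, fy=745.8, cx=333.2, cy=233.6
Marker side s = 0.086 m; corners in marker frame (Z=0):
  M0 = (-0.0430, +0.0430, 0)
  M1 = (+0.0430, +0.0430, 0)
  M2 = (+0.0430, -0.0430, 0)
  M3 = (-0.0430, -0.0430, 0)
Detected image corners:
  c0 = (286.985062, 326.372438) px
  c1 = (373.368670, 352.764974) px
  c2 = (390.407039, 234.767623) px
  c3 = (309.251288, 197.662121) px
Planar DLT: solve 8×8 A·h = b for H (H[2,2]=1):
  H  [+1357.15298 -383.75654 +342.23023]
  H  [+684.00668 +1303.23690 +277.43967]
  H  [+1.12849 -0.46093 +1.00000]
B = K⁻¹H; ‖b₁‖=1.979780, ‖b₂‖=1.979780; λ = 2/(‖b₁‖+‖b₂‖) = 0.505107, sign → tz>0 ⇒ λ=+0.505107
r₁ = λ·B[:,0] = (+0.77073,+0.28472,+0.57001); r₂ = λ·B[:,1] = (-0.18081,+0.95556,-0.23282)
r₃ = r₁×r₂ = (-0.61097,+0.07637,+0.78796); SVD([r₁ r₂ r₃]) → R = UVᵀ:
  R  [+0.77073 -0.18081 -0.61097]
  R  [+0.28472 +0.95556 +0.07637]
  R  [+0.57001 -0.23282 +0.78796]
t = (+0.00709, +0.02969, +0.50511) m
tr R = 2.514261; θ = arccos((tr R − 1)/2) = 0.711887 rad = 40.788°
axis k = ((R−Rᵀ)₃₂, (R−Rᵀ)₁₃, (R−Rᵀ)₂₁) / (2 sinθ) = (-0.236651, -0.903901, +0.356312)
rvec = θ·k = (-0.168469, -0.643476, +0.253654)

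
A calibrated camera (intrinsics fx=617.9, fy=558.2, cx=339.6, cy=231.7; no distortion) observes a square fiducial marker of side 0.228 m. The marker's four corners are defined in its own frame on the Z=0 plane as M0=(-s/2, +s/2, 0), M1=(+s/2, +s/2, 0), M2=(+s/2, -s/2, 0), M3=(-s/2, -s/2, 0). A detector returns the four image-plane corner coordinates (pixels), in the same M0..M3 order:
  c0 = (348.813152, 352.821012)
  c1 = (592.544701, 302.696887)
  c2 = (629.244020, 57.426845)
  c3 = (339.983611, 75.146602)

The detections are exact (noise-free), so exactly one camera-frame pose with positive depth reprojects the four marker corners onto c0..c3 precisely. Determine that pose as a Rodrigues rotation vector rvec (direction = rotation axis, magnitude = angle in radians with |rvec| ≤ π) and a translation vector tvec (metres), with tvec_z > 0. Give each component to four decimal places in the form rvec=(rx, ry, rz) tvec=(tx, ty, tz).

Intrinsics K: fx=617.9, fy=558.2, cx=339.6, cy=231.7
Marker side s = 0.228 m; corners in marker frame (Z=0):
  M0 = (-0.1140, +0.1140, 0)
  M1 = (+0.1140, +0.1140, 0)
  M2 = (+0.1140, -0.1140, 0)
  M3 = (-0.1140, -0.1140, 0)
Detected image corners:
  c0 = (348.813152, 352.821012) px
  c1 = (592.544701, 302.696887) px
  c2 = (629.244020, 57.426845) px
  c3 = (339.983611, 75.146602) px
Planar DLT: solve 8×8 A·h = b for H (H[2,2]=1):
  H  [+1468.07910 +305.55685 +486.82429]
  H  [-28.01620 +1295.85912 +207.44584]
  H  [+0.64514 +0.78304 +1.00000]
B = K⁻¹H; ‖b₁‖=2.145496, ‖b₂‖=2.145496; λ = 2/(‖b₁‖+‖b₂‖) = 0.466093, sign → tz>0 ⇒ λ=+0.466093
r₁ = λ·B[:,0] = (+0.94213,-0.14821,+0.30070); r₂ = λ·B[:,1] = (+0.02990,+0.93054,+0.36497)
r₃ = r₁×r₂ = (-0.33390,-0.33486,+0.88112); SVD([r₁ r₂ r₃]) → R = UVᵀ:
  R  [+0.94213 +0.02990 -0.33390]
  R  [-0.14821 +0.93054 -0.33486]
  R  [+0.30070 +0.36497 +0.88112]
t = (+0.11105, -0.02025, +0.46609) m
tr R = 2.753796; θ = arccos((tr R − 1)/2) = 0.501426 rad = 28.730°
axis k = ((R−Rᵀ)₃₂, (R−Rᵀ)₁₃, (R−Rᵀ)₂₁) / (2 sinθ) = (+0.727966, -0.660108, -0.185265)
rvec = θ·k = (+0.365021, -0.330995, -0.092897)

rvec=(0.3650, -0.3310, -0.0929) tvec=(0.1111, -0.0203, 0.4661)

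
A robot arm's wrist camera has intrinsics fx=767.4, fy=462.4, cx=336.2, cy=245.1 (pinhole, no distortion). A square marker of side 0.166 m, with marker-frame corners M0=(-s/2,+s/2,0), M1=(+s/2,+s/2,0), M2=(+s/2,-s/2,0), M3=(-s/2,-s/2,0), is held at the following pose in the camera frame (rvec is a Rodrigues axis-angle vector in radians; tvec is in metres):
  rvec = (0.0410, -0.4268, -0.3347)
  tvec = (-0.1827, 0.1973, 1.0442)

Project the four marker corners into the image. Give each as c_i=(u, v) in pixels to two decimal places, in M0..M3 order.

Intrinsics K: fx=767.4, fy=462.4, cx=336.2, cy=245.1
Marker side s = 0.166 m; corners in marker frame (Z=0):
  M0 = (-0.0830, +0.0830, 0)
  M1 = (+0.0830, +0.0830, 0)
  M2 = (+0.0830, -0.0830, 0)
  M3 = (-0.0830, -0.0830, 0)
rvec = (0.0410, -0.4268, -0.3347), |rvec| = θ = 0.54393 rad = 31.165°
Rodrigues: sinθ=0.51751, 1−cosθ=0.14432; R = I + sinθ·[k]× + (1−cosθ)·[k]×²:
    [+0.85650 +0.30990 -0.41276]
    [-0.32697 +0.94454 +0.03067]
    [+0.39937 +0.10869 +0.91032]
t = (-0.1827, 0.1973, 1.0442) m
M0: Pc = R·M0+t = (-0.22807, +0.30284, +1.02007); u = 767.4·(-0.22807)/1.02007 + 336.2 = 164.6250, v = 462.4·(+0.30284)/1.02007 + 245.1 = 382.3754
M1: Pc = R·M1+t = (-0.08589, +0.24856, +1.08637); u = 767.4·(-0.08589)/1.08637 + 336.2 = 275.5292, v = 462.4·(+0.24856)/1.08637 + 245.1 = 350.8956
M2: Pc = R·M2+t = (-0.13733, +0.09176, +1.06833); u = 767.4·(-0.13733)/1.06833 + 336.2 = 237.5514, v = 462.4·(+0.09176)/1.06833 + 245.1 = 284.8182
M3: Pc = R·M3+t = (-0.27951, +0.14604, +1.00203); u = 767.4·(-0.27951)/1.00203 + 336.2 = 122.1377, v = 462.4·(+0.14604)/1.00203 + 245.1 = 312.4931

c0=(164.63, 382.38) c1=(275.53, 350.90) c2=(237.55, 284.82) c3=(122.14, 312.49)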